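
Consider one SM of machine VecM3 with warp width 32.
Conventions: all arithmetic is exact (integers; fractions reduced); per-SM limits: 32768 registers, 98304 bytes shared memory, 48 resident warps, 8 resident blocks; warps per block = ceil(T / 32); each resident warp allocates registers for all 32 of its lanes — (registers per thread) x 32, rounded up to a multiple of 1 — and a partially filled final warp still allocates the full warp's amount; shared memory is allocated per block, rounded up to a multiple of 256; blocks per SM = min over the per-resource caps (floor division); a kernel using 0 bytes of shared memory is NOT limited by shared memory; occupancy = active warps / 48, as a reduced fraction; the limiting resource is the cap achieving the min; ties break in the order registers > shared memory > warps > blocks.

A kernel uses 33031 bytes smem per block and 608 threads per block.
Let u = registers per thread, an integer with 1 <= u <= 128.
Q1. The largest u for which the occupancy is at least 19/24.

Answer: u = 26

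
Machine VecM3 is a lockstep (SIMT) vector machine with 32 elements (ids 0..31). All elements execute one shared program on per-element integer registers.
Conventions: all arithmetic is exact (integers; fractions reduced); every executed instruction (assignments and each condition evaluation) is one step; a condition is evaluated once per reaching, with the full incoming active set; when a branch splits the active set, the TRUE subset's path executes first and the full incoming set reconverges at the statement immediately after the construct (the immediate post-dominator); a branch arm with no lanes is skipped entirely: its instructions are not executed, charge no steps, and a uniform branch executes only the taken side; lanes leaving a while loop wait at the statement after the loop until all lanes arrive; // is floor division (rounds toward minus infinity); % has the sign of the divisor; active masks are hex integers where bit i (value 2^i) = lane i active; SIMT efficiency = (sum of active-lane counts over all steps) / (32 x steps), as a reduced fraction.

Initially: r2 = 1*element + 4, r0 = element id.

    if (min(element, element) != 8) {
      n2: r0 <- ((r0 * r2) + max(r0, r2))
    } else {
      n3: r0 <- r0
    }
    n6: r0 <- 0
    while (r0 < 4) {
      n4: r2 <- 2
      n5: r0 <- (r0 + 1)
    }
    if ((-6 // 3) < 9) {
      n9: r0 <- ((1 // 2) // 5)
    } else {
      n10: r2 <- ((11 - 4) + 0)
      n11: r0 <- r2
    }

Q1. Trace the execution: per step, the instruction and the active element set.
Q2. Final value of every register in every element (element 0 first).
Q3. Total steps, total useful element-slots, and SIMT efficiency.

step 0: eval (min(element, element) != 8) 0xffffffff
step 1: r0 <- ((r0 * r2) + max(r0, r2)) 0xfffffeff
step 2: r0 <- r0                     0x00000100
step 3: r0 <- 0                      0xffffffff
step 4: eval (r0 < 4)                0xffffffff
step 5: r2 <- 2                      0xffffffff
step 6: r0 <- (r0 + 1)               0xffffffff
step 7: eval (r0 < 4)                0xffffffff
step 8: r2 <- 2                      0xffffffff
step 9: r0 <- (r0 + 1)               0xffffffff
step 10: eval (r0 < 4)                0xffffffff
step 11: r2 <- 2                      0xffffffff
step 12: r0 <- (r0 + 1)               0xffffffff
step 13: eval (r0 < 4)                0xffffffff
step 14: r2 <- 2                      0xffffffff
step 15: r0 <- (r0 + 1)               0xffffffff
step 16: eval (r0 < 4)                0xffffffff
step 17: eval ((-6 // 3) < 9)         0xffffffff
step 18: r0 <- ((1 // 2) // 5)        0xffffffff

Answer: 19 steps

r2: 2,2,2,2,2,2,2,2,2,2,2,2,2,2,2,2,2,2,2,2,2,2,2,2,2,2,2,2,2,2,2,2
r0: 0,0,0,0,0,0,0,0,0,0,0,0,0,0,0,0,0,0,0,0,0,0,0,0,0,0,0,0,0,0,0,0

steps = 19; useful = 576; efficiency = 576/608 = 18/19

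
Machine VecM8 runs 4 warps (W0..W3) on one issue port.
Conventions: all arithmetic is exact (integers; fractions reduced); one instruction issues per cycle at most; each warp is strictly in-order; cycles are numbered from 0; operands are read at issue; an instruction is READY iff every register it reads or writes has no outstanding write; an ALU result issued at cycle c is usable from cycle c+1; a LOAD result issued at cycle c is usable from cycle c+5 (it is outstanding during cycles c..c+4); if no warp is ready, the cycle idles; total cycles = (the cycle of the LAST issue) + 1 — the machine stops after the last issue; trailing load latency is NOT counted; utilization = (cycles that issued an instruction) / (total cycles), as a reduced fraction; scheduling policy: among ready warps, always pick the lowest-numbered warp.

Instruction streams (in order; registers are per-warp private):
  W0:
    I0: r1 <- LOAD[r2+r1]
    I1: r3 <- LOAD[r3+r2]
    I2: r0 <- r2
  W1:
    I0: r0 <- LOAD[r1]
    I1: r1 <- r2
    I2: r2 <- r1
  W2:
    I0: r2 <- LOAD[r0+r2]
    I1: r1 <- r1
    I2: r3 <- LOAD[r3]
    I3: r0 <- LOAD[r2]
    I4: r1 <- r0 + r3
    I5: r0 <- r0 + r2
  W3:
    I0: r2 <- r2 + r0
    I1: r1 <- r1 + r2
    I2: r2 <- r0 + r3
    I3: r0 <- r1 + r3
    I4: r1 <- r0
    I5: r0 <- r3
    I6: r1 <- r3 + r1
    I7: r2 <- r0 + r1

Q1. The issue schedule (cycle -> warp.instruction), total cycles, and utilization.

cycle 0: W0.I0
cycle 1: W0.I1
cycle 2: W0.I2
cycle 3: W1.I0
cycle 4: W1.I1
cycle 5: W1.I2
cycle 6: W2.I0
cycle 7: W2.I1
cycle 8: W2.I2
cycle 9: W3.I0
cycle 10: W3.I1
cycle 11: W2.I3
cycle 12: W3.I2
cycle 13: W3.I3
cycle 14: W3.I4
cycle 15: W3.I5
cycle 16: W2.I4
cycle 17: W2.I5
cycle 18: W3.I6
cycle 19: W3.I7

Answer: 20 cycles, utilization 1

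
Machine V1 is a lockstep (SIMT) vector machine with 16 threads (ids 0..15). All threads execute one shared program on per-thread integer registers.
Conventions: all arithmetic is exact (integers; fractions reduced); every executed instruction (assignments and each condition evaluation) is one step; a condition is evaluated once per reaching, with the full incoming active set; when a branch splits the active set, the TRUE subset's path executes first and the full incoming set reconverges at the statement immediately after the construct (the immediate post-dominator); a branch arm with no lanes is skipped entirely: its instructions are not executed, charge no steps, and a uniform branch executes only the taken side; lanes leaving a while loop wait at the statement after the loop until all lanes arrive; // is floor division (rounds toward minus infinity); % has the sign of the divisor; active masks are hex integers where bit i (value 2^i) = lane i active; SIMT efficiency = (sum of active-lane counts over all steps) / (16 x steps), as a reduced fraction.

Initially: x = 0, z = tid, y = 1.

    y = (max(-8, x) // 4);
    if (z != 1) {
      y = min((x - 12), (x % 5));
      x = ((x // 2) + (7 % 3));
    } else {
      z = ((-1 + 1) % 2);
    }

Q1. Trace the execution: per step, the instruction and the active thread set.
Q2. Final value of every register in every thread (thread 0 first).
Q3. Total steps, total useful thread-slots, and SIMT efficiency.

step 0: y <- (max(-8, x) // 4)       0xffff
step 1: eval (z != 1)                0xffff
step 2: y <- min((x - 12), (x % 5))  0xfffd
step 3: x <- ((x // 2) + (7 % 3))    0xfffd
step 4: z <- ((-1 + 1) % 2)          0x0002

Answer: 5 steps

x: 1,0,1,1,1,1,1,1,1,1,1,1,1,1,1,1
z: 0,0,2,3,4,5,6,7,8,9,10,11,12,13,14,15
y: -12,0,-12,-12,-12,-12,-12,-12,-12,-12,-12,-12,-12,-12,-12,-12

steps = 5; useful = 63; efficiency = 63/80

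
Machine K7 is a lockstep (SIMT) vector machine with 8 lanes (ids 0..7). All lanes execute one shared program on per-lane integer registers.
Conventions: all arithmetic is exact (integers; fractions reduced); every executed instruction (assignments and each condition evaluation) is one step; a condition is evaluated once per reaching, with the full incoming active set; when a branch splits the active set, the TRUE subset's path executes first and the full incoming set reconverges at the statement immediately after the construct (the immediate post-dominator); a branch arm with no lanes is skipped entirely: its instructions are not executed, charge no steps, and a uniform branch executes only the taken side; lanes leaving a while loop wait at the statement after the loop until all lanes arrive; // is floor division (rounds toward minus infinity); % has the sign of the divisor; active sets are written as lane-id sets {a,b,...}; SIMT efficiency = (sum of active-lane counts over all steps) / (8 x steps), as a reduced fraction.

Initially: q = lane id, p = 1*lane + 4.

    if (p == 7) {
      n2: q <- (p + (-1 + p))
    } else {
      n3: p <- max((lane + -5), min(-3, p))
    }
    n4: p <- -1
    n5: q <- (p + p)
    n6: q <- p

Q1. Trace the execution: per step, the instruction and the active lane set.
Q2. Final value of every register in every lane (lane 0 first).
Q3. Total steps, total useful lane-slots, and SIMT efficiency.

step 0: eval (p == 7)                {0,1,2,3,4,5,6,7}
step 1: q <- (p + (-1 + p))          {3}
step 2: p <- max((lane + -5), min(-3, p)) {0,1,2,4,5,6,7}
step 3: p <- -1                      {0,1,2,3,4,5,6,7}
step 4: q <- (p + p)                 {0,1,2,3,4,5,6,7}
step 5: q <- p                       {0,1,2,3,4,5,6,7}

Answer: 6 steps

q: -1,-1,-1,-1,-1,-1,-1,-1
p: -1,-1,-1,-1,-1,-1,-1,-1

steps = 6; useful = 40; efficiency = 40/48 = 5/6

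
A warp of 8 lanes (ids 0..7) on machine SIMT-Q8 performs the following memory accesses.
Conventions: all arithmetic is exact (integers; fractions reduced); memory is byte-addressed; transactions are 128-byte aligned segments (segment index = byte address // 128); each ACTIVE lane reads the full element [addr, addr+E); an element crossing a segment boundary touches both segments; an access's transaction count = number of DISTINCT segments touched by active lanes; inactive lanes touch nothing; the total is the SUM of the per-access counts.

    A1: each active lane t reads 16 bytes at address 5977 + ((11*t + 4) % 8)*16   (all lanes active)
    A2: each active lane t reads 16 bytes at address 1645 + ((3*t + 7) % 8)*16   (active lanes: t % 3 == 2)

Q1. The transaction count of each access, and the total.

A1: 2 transactions
A2: 1 transaction

Answer: 2,1; total 3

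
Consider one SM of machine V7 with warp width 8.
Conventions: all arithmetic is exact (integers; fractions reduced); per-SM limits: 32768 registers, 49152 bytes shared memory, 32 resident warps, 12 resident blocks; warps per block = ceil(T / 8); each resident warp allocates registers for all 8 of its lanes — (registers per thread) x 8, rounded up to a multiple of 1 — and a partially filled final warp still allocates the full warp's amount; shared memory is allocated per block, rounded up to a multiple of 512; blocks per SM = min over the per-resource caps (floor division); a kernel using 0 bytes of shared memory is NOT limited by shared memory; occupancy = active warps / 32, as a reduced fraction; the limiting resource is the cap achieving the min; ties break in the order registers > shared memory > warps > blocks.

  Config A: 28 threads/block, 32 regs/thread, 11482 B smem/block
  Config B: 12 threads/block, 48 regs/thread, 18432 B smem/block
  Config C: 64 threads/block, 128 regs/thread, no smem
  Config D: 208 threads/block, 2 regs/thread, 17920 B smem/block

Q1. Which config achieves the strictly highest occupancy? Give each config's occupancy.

occupancies: A 1/2, B 1/8, C 1, D 13/16

Answer: C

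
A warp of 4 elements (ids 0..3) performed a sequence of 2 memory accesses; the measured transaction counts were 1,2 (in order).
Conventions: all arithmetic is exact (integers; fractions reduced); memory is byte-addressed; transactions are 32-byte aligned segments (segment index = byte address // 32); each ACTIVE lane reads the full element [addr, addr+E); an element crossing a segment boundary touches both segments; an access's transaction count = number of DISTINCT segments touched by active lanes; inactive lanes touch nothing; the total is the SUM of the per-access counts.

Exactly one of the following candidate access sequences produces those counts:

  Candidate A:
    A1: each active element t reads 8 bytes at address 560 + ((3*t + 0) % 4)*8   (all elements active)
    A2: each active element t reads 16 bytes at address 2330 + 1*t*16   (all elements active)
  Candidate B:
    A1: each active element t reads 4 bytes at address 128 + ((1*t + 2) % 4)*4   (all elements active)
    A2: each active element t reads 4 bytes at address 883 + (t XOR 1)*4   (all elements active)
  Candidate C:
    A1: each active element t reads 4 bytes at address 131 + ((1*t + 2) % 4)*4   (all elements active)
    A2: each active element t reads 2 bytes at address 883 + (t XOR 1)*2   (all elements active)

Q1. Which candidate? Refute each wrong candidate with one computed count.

A: A1 gives 2 transactions, not 1
C: A2 gives 1 transaction, not 2
B: all counts match (1,2)

Answer: B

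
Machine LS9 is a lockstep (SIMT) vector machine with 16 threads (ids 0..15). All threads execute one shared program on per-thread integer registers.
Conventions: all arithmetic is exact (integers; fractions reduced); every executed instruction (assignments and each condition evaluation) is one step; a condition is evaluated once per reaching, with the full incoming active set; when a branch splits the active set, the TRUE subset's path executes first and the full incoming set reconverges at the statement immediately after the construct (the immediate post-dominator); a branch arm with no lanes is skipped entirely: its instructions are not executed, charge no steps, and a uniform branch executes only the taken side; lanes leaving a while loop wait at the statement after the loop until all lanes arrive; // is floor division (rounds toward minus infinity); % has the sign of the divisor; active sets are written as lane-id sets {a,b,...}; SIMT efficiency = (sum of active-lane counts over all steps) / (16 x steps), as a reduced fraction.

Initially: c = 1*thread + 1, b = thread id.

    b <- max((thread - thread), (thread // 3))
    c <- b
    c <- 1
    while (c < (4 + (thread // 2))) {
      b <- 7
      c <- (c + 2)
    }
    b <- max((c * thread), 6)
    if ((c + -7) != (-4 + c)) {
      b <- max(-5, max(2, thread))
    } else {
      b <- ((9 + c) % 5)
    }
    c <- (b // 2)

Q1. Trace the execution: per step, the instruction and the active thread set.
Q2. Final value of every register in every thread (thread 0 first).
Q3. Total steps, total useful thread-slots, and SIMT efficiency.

step 0: b <- max((thread - thread), (thread // 3)) {0,1,2,3,4,5,6,7,8,9,10,11,12,13,14,15}
step 1: c <- b                       {0,1,2,3,4,5,6,7,8,9,10,11,12,13,14,15}
step 2: c <- 1                       {0,1,2,3,4,5,6,7,8,9,10,11,12,13,14,15}
step 3: eval (c < (4 + (thread // 2))) {0,1,2,3,4,5,6,7,8,9,10,11,12,13,14,15}
step 4: b <- 7                       {0,1,2,3,4,5,6,7,8,9,10,11,12,13,14,15}
step 5: c <- (c + 2)                 {0,1,2,3,4,5,6,7,8,9,10,11,12,13,14,15}
step 6: eval (c < (4 + (thread // 2))) {0,1,2,3,4,5,6,7,8,9,10,11,12,13,14,15}
step 7: b <- 7                       {0,1,2,3,4,5,6,7,8,9,10,11,12,13,14,15}
step 8: c <- (c + 2)                 {0,1,2,3,4,5,6,7,8,9,10,11,12,13,14,15}
step 9: eval (c < (4 + (thread // 2))) {0,1,2,3,4,5,6,7,8,9,10,11,12,13,14,15}
step 10: b <- 7                       {4,5,6,7,8,9,10,11,12,13,14,15}
step 11: c <- (c + 2)                 {4,5,6,7,8,9,10,11,12,13,14,15}
step 12: eval (c < (4 + (thread // 2))) {4,5,6,7,8,9,10,11,12,13,14,15}
step 13: b <- 7                       {8,9,10,11,12,13,14,15}
step 14: c <- (c + 2)                 {8,9,10,11,12,13,14,15}
step 15: eval (c < (4 + (thread // 2))) {8,9,10,11,12,13,14,15}
step 16: b <- 7                       {12,13,14,15}
step 17: c <- (c + 2)                 {12,13,14,15}
step 18: eval (c < (4 + (thread // 2))) {12,13,14,15}
step 19: b <- max((c * thread), 6)    {0,1,2,3,4,5,6,7,8,9,10,11,12,13,14,15}
step 20: eval ((c + -7) != (-4 + c))  {0,1,2,3,4,5,6,7,8,9,10,11,12,13,14,15}
step 21: b <- max(-5, max(2, thread)) {0,1,2,3,4,5,6,7,8,9,10,11,12,13,14,15}
step 22: c <- (b // 2)                {0,1,2,3,4,5,6,7,8,9,10,11,12,13,14,15}

Answer: 23 steps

c: 1,1,1,1,2,2,3,3,4,4,5,5,6,6,7,7
b: 2,2,2,3,4,5,6,7,8,9,10,11,12,13,14,15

steps = 23; useful = 296; efficiency = 296/368 = 37/46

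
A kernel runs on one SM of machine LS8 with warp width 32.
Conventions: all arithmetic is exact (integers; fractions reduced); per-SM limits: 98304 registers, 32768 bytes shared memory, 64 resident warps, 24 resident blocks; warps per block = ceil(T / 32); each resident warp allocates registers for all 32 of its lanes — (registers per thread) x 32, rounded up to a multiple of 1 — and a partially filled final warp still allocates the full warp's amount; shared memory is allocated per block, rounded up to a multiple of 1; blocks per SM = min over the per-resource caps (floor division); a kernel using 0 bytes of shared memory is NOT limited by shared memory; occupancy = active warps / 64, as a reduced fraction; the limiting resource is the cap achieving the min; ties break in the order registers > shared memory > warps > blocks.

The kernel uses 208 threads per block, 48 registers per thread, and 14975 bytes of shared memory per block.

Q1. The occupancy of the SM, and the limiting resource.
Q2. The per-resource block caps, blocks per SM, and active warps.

Answer: occupancy 7/32, limited by shared memory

registers: 9 blocks
shared memory: 2 blocks
warps: 9 blocks
blocks: 24 blocks

Answer: 2 blocks, 14 active warps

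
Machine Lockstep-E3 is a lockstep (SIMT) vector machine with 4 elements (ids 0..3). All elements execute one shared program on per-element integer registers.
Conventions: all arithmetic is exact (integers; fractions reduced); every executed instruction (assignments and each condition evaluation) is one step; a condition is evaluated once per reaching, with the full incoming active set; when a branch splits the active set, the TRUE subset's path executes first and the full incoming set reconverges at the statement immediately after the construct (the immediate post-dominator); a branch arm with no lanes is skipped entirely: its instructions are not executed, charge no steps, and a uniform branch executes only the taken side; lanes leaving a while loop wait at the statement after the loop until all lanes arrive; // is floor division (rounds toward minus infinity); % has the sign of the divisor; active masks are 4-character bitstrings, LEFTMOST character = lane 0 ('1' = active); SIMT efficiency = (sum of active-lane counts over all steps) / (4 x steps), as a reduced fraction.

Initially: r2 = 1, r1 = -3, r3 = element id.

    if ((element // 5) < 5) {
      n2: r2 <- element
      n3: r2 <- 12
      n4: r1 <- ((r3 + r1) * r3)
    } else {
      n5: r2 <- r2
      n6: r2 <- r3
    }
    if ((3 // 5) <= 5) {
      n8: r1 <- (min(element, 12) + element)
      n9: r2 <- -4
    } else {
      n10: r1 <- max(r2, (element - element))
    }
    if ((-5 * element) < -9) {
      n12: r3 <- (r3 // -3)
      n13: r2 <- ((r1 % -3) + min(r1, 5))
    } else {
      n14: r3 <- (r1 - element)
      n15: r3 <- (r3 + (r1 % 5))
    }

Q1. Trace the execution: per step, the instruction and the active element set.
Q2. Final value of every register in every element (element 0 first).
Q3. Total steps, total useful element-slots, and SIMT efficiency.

step 0: eval ((element // 5) < 5)    1111
step 1: r2 <- element                1111
step 2: r2 <- 12                     1111
step 3: r1 <- ((r3 + r1) * r3)       1111
step 4: eval ((3 // 5) <= 5)         1111
step 5: r1 <- (min(element, 12) + element) 1111
step 6: r2 <- -4                     1111
step 7: eval ((-5 * element) < -9)   1111
step 8: r3 <- (r3 // -3)             0011
step 9: r2 <- ((r1 % -3) + min(r1, 5)) 0011
step 10: r3 <- (r1 - element)         1100
step 11: r3 <- (r3 + (r1 % 5))        1100

Answer: 12 steps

r2: -4,-4,2,5
r1: 0,2,4,6
r3: 0,3,-1,-1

steps = 12; useful = 40; efficiency = 40/48 = 5/6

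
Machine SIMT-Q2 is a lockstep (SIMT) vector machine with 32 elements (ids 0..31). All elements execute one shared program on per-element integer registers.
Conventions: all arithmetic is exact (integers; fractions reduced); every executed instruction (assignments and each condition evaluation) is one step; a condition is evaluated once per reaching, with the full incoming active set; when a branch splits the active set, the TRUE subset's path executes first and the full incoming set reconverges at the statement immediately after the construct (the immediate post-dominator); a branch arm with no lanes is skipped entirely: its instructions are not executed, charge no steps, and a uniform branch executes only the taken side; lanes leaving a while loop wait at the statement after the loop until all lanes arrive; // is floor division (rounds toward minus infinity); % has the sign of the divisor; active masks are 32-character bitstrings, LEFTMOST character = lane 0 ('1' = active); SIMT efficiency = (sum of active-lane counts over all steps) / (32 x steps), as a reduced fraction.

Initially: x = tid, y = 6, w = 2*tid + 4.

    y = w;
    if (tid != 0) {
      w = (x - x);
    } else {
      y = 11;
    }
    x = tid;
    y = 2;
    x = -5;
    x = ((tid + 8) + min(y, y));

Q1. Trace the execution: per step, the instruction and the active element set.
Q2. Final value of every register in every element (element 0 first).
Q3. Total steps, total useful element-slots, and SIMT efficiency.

step 0: y <- w                       11111111111111111111111111111111
step 1: eval (tid != 0)              11111111111111111111111111111111
step 2: w <- (x - x)                 01111111111111111111111111111111
step 3: y <- 11                      10000000000000000000000000000000
step 4: x <- tid                     11111111111111111111111111111111
step 5: y <- 2                       11111111111111111111111111111111
step 6: x <- -5                      11111111111111111111111111111111
step 7: x <- ((tid + 8) + min(y, y)) 11111111111111111111111111111111

Answer: 8 steps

x: 10,11,12,13,14,15,16,17,18,19,20,21,22,23,24,25,26,27,28,29,30,31,32,33,34,35,36,37,38,39,40,41
y: 2,2,2,2,2,2,2,2,2,2,2,2,2,2,2,2,2,2,2,2,2,2,2,2,2,2,2,2,2,2,2,2
w: 4,0,0,0,0,0,0,0,0,0,0,0,0,0,0,0,0,0,0,0,0,0,0,0,0,0,0,0,0,0,0,0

steps = 8; useful = 224; efficiency = 224/256 = 7/8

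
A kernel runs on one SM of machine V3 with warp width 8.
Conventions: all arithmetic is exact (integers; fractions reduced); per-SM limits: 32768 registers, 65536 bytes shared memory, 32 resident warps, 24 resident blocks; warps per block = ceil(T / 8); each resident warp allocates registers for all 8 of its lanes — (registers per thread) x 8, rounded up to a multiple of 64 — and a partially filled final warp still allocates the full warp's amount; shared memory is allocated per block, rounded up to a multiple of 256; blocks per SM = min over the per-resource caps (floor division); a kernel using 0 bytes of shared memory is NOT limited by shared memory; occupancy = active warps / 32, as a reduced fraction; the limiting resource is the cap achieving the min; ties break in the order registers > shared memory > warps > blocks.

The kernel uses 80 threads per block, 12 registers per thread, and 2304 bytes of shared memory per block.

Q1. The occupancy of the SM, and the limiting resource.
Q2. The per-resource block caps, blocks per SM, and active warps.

Answer: occupancy 15/16, limited by warps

registers: 25 blocks
shared memory: 28 blocks
warps: 3 blocks
blocks: 24 blocks

Answer: 3 blocks, 30 active warps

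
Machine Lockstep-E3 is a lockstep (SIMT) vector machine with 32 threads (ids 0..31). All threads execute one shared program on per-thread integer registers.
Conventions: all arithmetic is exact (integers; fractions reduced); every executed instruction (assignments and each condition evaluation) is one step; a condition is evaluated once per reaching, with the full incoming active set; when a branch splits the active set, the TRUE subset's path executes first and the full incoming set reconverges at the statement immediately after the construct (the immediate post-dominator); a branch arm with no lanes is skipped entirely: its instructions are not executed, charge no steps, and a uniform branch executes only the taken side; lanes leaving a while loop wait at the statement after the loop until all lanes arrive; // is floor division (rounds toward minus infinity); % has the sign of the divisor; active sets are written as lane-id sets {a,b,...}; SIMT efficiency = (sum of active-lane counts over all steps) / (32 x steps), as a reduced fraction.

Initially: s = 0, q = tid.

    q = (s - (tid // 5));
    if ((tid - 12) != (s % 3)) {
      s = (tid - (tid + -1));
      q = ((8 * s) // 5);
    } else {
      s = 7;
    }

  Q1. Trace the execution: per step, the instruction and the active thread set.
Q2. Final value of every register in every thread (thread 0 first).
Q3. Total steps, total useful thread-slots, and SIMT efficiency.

step 0: q <- (s - (tid // 5))        {0,1,2,3,4,5,6,7,8,9,10,11,12,13,14,15,16,17,18,19,20,21,22,23,24,25,26,27,28,29,30,31}
step 1: eval ((tid - 12) != (s % 3)) {0,1,2,3,4,5,6,7,8,9,10,11,12,13,14,15,16,17,18,19,20,21,22,23,24,25,26,27,28,29,30,31}
step 2: s <- (tid - (tid + -1))      {0,1,2,3,4,5,6,7,8,9,10,11,13,14,15,16,17,18,19,20,21,22,23,24,25,26,27,28,29,30,31}
step 3: q <- ((8 * s) // 5)          {0,1,2,3,4,5,6,7,8,9,10,11,13,14,15,16,17,18,19,20,21,22,23,24,25,26,27,28,29,30,31}
step 4: s <- 7                       {12}

Answer: 5 steps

s: 1,1,1,1,1,1,1,1,1,1,1,1,7,1,1,1,1,1,1,1,1,1,1,1,1,1,1,1,1,1,1,1
q: 1,1,1,1,1,1,1,1,1,1,1,1,-2,1,1,1,1,1,1,1,1,1,1,1,1,1,1,1,1,1,1,1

steps = 5; useful = 127; efficiency = 127/160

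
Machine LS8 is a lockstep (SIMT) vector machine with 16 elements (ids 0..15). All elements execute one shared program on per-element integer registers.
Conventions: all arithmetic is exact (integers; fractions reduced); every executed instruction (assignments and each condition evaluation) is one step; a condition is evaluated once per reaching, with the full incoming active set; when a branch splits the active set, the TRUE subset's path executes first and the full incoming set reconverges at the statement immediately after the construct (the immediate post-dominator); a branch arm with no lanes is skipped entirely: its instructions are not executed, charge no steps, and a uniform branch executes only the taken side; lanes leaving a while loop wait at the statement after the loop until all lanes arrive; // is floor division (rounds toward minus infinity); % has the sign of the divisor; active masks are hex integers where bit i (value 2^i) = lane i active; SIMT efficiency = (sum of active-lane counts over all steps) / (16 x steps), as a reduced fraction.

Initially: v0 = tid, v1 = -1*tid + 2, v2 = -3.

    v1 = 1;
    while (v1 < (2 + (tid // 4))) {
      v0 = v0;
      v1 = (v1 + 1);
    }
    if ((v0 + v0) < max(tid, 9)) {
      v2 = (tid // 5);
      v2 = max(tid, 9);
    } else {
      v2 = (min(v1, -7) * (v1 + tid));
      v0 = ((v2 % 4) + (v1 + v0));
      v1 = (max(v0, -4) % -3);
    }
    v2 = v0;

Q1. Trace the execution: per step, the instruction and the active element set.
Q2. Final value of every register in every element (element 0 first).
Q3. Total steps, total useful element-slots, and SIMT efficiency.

step 0: v1 <- 1                      0xffff
step 1: eval (v1 < (2 + (tid // 4))) 0xffff
step 2: v0 <- v0                     0xffff
step 3: v1 <- (v1 + 1)               0xffff
step 4: eval (v1 < (2 + (tid // 4))) 0xffff
step 5: v0 <- v0                     0xfff0
step 6: v1 <- (v1 + 1)               0xfff0
step 7: eval (v1 < (2 + (tid // 4))) 0xfff0
step 8: v0 <- v0                     0xff00
step 9: v1 <- (v1 + 1)               0xff00
step 10: eval (v1 < (2 + (tid // 4))) 0xff00
step 11: v0 <- v0                     0xf000
step 12: v1 <- (v1 + 1)               0xf000
step 13: eval (v1 < (2 + (tid // 4))) 0xf000
step 14: eval ((v0 + v0) < max(tid, 9)) 0xffff
step 15: v2 <- (tid // 5)             0x001f
step 16: v2 <- max(tid, 9)            0x001f
step 17: v2 <- (min(v1, -7) * (v1 + tid)) 0xffe0
step 18: v0 <- ((v2 % 4) + (v1 + v0)) 0xffe0
step 19: v1 <- (max(v0, -4) % -3)     0xffe0
step 20: v2 <- v0                     0xffff

Answer: 21 steps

v0: 0,1,2,3,4,8,10,12,12,14,16,18,18,20,22,20
v1: 2,2,2,2,3,-1,-2,0,0,-1,-2,0,0,-1,-2,-1
v2: 0,1,2,3,4,8,10,12,12,14,16,18,18,20,22,20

steps = 21; useful = 227; efficiency = 227/336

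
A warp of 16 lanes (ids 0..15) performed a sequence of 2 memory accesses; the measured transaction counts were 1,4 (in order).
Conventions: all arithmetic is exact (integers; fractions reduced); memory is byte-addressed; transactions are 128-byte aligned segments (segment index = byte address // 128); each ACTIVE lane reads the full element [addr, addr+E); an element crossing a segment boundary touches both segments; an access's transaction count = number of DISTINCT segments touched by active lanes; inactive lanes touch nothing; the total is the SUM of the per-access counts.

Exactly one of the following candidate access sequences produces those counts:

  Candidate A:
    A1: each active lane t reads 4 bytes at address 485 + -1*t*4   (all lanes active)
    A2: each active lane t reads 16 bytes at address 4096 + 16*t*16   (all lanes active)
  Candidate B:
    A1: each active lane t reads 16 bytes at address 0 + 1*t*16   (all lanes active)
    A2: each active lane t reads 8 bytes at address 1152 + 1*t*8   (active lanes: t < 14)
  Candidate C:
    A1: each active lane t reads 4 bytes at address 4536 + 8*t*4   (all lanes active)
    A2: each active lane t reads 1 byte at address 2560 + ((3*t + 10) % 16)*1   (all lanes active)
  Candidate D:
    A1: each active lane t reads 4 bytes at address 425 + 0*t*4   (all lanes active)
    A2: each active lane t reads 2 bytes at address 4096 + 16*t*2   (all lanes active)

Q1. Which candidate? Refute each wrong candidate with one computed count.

A: A2 gives 16 transactions, not 4
B: A1 gives 2 transactions, not 1
C: A1 gives 5 transactions, not 1
D: all counts match (1,4)

Answer: D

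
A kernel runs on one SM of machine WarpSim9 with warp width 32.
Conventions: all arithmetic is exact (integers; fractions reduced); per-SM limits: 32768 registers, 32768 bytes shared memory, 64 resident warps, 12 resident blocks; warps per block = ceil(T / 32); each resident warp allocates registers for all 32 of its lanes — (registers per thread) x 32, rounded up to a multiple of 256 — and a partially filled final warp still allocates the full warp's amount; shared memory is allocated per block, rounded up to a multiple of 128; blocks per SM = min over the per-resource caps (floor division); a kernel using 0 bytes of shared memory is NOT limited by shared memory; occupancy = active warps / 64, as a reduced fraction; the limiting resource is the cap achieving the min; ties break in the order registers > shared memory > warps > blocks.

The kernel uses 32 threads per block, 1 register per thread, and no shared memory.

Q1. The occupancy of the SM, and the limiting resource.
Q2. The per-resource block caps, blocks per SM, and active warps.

Answer: occupancy 3/16, limited by blocks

registers: 128 blocks
shared memory: no limit (kernel uses none)
warps: 64 blocks
blocks: 12 blocks

Answer: 12 blocks, 12 active warps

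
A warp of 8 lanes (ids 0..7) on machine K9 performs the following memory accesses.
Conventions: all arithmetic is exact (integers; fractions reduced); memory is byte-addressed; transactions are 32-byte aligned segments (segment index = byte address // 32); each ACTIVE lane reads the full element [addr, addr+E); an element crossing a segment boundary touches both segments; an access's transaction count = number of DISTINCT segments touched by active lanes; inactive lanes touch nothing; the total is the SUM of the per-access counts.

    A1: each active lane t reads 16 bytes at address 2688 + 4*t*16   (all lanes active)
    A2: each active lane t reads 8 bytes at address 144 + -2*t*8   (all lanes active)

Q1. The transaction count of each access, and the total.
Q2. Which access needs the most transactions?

A1: 8 transactions
A2: 4 transactions

Answer: 8,4; total 12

Answer: A1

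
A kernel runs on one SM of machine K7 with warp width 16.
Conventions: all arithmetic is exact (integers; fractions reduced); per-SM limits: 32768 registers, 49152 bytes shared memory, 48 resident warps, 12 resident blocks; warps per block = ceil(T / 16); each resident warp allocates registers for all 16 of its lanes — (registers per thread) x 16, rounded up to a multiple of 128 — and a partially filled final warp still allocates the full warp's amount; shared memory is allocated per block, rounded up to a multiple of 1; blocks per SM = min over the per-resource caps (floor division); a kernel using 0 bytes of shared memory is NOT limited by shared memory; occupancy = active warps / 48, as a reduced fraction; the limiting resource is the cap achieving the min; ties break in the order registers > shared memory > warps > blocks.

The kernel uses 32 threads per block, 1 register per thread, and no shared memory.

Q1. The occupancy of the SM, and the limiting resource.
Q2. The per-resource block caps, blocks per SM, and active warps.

Answer: occupancy 1/2, limited by blocks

registers: 128 blocks
shared memory: no limit (kernel uses none)
warps: 24 blocks
blocks: 12 blocks

Answer: 12 blocks, 24 active warps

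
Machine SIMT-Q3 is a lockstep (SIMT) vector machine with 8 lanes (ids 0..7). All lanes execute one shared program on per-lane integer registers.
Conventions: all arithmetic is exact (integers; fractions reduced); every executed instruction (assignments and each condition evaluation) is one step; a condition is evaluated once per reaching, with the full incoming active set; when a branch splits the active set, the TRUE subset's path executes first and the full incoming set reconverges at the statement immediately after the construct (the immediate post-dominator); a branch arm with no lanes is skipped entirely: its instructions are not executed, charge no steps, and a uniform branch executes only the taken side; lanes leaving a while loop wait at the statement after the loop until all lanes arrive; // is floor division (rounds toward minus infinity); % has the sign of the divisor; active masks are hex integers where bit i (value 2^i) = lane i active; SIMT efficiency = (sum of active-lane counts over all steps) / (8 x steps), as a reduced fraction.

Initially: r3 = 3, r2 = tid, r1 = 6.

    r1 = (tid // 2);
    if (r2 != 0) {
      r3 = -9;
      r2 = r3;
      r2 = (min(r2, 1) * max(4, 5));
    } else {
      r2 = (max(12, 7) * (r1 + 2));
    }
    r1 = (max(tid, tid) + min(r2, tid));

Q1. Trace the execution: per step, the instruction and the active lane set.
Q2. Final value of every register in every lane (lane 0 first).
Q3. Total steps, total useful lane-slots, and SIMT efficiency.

step 0: r1 <- (tid // 2)             0xff
step 1: eval (r2 != 0)               0xff
step 2: r3 <- -9                     0xfe
step 3: r2 <- r3                     0xfe
step 4: r2 <- (min(r2, 1) * max(4, 5)) 0xfe
step 5: r2 <- (max(12, 7) * (r1 + 2)) 0x01
step 6: r1 <- (max(tid, tid) + min(r2, tid)) 0xff

Answer: 7 steps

r3: 3,-9,-9,-9,-9,-9,-9,-9
r2: 24,-45,-45,-45,-45,-45,-45,-45
r1: 0,-44,-43,-42,-41,-40,-39,-38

steps = 7; useful = 46; efficiency = 46/56 = 23/28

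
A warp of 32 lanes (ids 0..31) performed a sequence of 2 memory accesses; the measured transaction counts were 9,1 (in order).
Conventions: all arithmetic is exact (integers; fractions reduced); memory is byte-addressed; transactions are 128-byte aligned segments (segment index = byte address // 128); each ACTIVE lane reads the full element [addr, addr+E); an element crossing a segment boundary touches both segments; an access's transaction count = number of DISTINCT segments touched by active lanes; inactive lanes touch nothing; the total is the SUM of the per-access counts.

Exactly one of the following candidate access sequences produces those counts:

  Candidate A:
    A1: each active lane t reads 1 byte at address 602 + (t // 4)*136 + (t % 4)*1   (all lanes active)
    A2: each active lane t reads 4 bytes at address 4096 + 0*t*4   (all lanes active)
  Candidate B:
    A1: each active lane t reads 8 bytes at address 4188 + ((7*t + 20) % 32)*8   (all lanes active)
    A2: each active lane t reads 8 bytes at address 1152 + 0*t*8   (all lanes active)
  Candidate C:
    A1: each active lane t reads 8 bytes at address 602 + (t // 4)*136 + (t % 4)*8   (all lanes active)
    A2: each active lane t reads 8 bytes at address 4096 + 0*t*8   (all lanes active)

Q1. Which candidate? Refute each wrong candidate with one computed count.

A: A1 gives 8 transactions, not 9
B: A1 gives 3 transactions, not 9
C: all counts match (9,1)

Answer: C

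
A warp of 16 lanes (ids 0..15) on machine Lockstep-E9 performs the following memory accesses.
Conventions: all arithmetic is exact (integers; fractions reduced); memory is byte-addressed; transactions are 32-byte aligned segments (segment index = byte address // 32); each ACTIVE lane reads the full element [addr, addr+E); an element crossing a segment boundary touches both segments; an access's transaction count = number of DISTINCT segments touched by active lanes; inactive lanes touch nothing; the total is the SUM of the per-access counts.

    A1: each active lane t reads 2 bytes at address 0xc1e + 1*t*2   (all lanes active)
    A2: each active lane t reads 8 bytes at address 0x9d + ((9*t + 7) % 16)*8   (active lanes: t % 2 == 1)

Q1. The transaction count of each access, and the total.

A1: 2 transactions
A2: 5 transactions

Answer: 2,5; total 7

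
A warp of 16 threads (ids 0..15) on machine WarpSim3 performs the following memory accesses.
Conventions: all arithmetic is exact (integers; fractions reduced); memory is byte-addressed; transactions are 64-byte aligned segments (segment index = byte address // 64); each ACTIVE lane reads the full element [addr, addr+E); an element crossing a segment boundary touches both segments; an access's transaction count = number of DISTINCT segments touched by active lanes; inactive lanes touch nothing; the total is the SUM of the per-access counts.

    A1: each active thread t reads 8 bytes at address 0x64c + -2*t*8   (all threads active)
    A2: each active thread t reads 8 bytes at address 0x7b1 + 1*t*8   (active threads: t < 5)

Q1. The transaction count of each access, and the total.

A1: 5 transactions
A2: 2 transactions

Answer: 5,2; total 7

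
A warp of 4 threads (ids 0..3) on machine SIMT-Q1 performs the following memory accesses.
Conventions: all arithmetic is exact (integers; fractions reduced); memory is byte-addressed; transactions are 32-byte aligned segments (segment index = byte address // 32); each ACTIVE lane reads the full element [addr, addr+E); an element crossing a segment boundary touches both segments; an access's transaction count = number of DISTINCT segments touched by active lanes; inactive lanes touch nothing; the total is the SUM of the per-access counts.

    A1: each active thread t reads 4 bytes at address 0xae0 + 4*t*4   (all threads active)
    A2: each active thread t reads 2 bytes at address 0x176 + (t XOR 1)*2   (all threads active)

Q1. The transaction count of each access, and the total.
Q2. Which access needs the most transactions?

A1: 2 transactions
A2: 1 transaction

Answer: 2,1; total 3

Answer: A1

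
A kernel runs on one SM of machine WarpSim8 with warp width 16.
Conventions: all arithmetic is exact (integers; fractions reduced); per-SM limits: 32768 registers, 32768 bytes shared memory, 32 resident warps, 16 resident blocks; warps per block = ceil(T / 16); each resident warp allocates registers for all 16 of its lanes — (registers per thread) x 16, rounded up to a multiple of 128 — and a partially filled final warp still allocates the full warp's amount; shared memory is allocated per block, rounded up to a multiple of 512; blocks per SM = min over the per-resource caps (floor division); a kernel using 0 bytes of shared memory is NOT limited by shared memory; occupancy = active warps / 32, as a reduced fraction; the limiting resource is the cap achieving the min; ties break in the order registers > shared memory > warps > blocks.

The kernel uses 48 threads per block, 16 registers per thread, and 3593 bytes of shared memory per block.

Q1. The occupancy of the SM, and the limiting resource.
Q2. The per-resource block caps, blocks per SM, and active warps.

Answer: occupancy 3/4, limited by shared memory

registers: 42 blocks
shared memory: 8 blocks
warps: 10 blocks
blocks: 16 blocks

Answer: 8 blocks, 24 active warps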